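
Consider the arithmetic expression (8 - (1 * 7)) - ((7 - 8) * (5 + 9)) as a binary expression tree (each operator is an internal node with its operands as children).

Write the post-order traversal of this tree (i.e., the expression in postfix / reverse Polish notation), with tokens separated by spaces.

8 1 7 * - 7 8 - 5 9 + * -

Post-order on an expression tree gives postfix notation: for each operator, emit left operand, right operand, then the operator.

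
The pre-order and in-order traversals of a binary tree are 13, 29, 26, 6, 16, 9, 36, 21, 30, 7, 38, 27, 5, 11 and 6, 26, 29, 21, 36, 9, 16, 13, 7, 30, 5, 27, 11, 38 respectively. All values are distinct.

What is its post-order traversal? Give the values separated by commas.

6, 26, 21, 36, 9, 16, 29, 7, 5, 11, 27, 38, 30, 13

The first element of pre-order is the root; it splits in-order into left and right subtrees.
Root 13: left subtree has 7 nodes {6, 26, 29, 21, 36, 9, 16}, right has 6 {7, 30, 5, 27, 11, 38}.
  Root 29: left subtree has 2 nodes {6, 26}, right has 4 {21, 36, 9, 16}.
    Root 26: left subtree has 1 node {6}, right has 0 { }.
    Root 16: left subtree has 3 nodes {21, 36, 9}, right has 0 { }.
      Root 9: left subtree has 2 nodes {21, 36}, right has 0 { }.
        Root 36: left subtree has 1 node {21}, right has 0 { }.
  Root 30: left subtree has 1 node {7}, right has 4 {5, 27, 11, 38}.
    Root 38: left subtree has 3 nodes {5, 27, 11}, right has 0 { }.
      Root 27: left subtree has 1 node {5}, right has 1 {11}.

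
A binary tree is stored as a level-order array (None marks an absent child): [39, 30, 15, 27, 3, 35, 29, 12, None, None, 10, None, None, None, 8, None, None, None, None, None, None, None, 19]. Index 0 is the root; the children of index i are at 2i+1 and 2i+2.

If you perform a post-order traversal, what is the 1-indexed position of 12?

Post-order visits the left subtree, then the right subtree, then the node.
At 39: go left to 30.
  At 30: go left to 27.
    At 27: go left to 12.
      12 is a leaf — visit 12.
    At 27: no right child.
    Visit 27.
  At 30: go right to 3.
    At 3: no left child.
    At 3: go right to 10.
      At 10: no left child.
      At 10: go right to 19.
        19 is a leaf — visit 19.
      Visit 10.
    Visit 3.
  Visit 30.
At 39: go right to 15.
  At 15: go left to 35.
    35 is a leaf — visit 35.
  At 15: go right to 29.
    At 29: no left child.
    At 29: go right to 8.
      8 is a leaf — visit 8.
    Visit 29.
  Visit 15.
Visit 39.
Full post-order sequence: 12, 27, 19, 10, 3, 30, 35, 8, 29, 15, 39.

1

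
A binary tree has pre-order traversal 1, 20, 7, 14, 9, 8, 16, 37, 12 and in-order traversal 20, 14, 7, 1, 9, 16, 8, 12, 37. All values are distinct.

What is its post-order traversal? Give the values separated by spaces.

The first element of pre-order is the root; it splits in-order into left and right subtrees.
Root 1: left subtree has 3 nodes {20, 14, 7}, right has 5 {9, 16, 8, 12, 37}.
  Root 20: left subtree has 0 nodes { }, right has 2 {14, 7}.
    Root 7: left subtree has 1 node {14}, right has 0 { }.
  Root 9: left subtree has 0 nodes { }, right has 4 {16, 8, 12, 37}.
    Root 8: left subtree has 1 node {16}, right has 2 {12, 37}.
      Root 37: left subtree has 1 node {12}, right has 0 { }.

14 7 20 16 12 37 8 9 1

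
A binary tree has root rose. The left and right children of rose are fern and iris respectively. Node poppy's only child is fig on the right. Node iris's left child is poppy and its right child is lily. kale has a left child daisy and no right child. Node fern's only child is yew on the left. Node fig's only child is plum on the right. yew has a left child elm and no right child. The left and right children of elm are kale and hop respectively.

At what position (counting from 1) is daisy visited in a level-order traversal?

12

Level-order visits nodes level by level from the root, left to right within each level.
Level 0: rose
Level 1: fern, iris
Level 2: yew, poppy, lily
Level 3: elm, fig
Level 4: kale, hop, plum
Level 5: daisy
Full level-order sequence: rose, fern, iris, yew, poppy, lily, elm, fig, kale, hop, plum, daisy.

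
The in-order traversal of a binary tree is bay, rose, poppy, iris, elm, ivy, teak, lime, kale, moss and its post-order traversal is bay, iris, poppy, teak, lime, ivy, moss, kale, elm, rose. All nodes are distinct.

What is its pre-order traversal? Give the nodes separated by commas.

rose, bay, elm, poppy, iris, kale, ivy, lime, teak, moss

The last element of post-order is the root; it splits in-order into left and right subtrees.
Root rose: left subtree has 1 node {bay}, right has 8 {poppy, iris, elm, ivy, teak, lime, kale, moss}.
  Root elm: left subtree has 2 nodes {poppy, iris}, right has 5 {ivy, teak, lime, kale, moss}.
    Root poppy: left subtree has 0 nodes { }, right has 1 {iris}.
    Root kale: left subtree has 3 nodes {ivy, teak, lime}, right has 1 {moss}.
      Root ivy: left subtree has 0 nodes { }, right has 2 {teak, lime}.
        Root lime: left subtree has 1 node {teak}, right has 0 { }.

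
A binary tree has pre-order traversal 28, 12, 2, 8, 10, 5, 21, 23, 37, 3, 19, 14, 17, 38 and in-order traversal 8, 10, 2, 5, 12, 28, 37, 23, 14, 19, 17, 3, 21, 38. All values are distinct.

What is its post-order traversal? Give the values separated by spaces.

The first element of pre-order is the root; it splits in-order into left and right subtrees.
Root 28: left subtree has 5 nodes {8, 10, 2, 5, 12}, right has 8 {37, 23, 14, 19, 17, 3, 21, 38}.
  Root 12: left subtree has 4 nodes {8, 10, 2, 5}, right has 0 { }.
    Root 2: left subtree has 2 nodes {8, 10}, right has 1 {5}.
      Root 8: left subtree has 0 nodes { }, right has 1 {10}.
  Root 21: left subtree has 6 nodes {37, 23, 14, 19, 17, 3}, right has 1 {38}.
    Root 23: left subtree has 1 node {37}, right has 4 {14, 19, 17, 3}.
      Root 3: left subtree has 3 nodes {14, 19, 17}, right has 0 { }.
        Root 19: left subtree has 1 node {14}, right has 1 {17}.

10 8 5 2 12 37 14 17 19 3 23 38 21 28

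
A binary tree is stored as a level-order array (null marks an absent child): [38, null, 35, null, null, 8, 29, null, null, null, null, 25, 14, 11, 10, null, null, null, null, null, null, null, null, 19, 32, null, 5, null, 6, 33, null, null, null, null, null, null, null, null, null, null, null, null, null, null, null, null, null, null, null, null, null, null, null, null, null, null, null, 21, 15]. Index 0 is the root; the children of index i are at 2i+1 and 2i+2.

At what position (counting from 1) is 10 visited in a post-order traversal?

12

Post-order visits the left subtree, then the right subtree, then the node.
At 38: no left child.
At 38: go right to 35.
  At 35: go left to 8.
    At 8: go left to 25.
      At 25: go left to 19.
        19 is a leaf — visit 19.
      At 25: go right to 32.
        32 is a leaf — visit 32.
      Visit 25.
    At 8: go right to 14.
      At 14: no left child.
      At 14: go right to 5.
        5 is a leaf — visit 5.
      Visit 14.
    Visit 8.
  At 35: go right to 29.
    At 29: go left to 11.
      At 11: no left child.
      At 11: go right to 6.
        At 6: go left to 21.
          21 is a leaf — visit 21.
        At 6: go right to 15.
          15 is a leaf — visit 15.
        Visit 6.
      Visit 11.
    At 29: go right to 10.
      At 10: go left to 33.
        33 is a leaf — visit 33.
      At 10: no right child.
      Visit 10.
    Visit 29.
  Visit 35.
Visit 38.
Full post-order sequence: 19, 32, 25, 5, 14, 8, 21, 15, 6, 11, 33, 10, 29, 35, 38.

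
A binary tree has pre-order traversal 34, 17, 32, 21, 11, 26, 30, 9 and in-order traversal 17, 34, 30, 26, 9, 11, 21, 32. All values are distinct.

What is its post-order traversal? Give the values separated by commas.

17, 30, 9, 26, 11, 21, 32, 34

The first element of pre-order is the root; it splits in-order into left and right subtrees.
Root 34: left subtree has 1 node {17}, right has 6 {30, 26, 9, 11, 21, 32}.
  Root 32: left subtree has 5 nodes {30, 26, 9, 11, 21}, right has 0 { }.
    Root 21: left subtree has 4 nodes {30, 26, 9, 11}, right has 0 { }.
      Root 11: left subtree has 3 nodes {30, 26, 9}, right has 0 { }.
        Root 26: left subtree has 1 node {30}, right has 1 {9}.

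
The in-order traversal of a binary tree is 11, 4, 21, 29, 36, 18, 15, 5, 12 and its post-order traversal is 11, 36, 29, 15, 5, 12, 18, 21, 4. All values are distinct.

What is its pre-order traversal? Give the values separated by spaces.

4 11 21 18 29 36 12 5 15

The last element of post-order is the root; it splits in-order into left and right subtrees.
Root 4: left subtree has 1 node {11}, right has 7 {21, 29, 36, 18, 15, 5, 12}.
  Root 21: left subtree has 0 nodes { }, right has 6 {29, 36, 18, 15, 5, 12}.
    Root 18: left subtree has 2 nodes {29, 36}, right has 3 {15, 5, 12}.
      Root 29: left subtree has 0 nodes { }, right has 1 {36}.
      Root 12: left subtree has 2 nodes {15, 5}, right has 0 { }.
        Root 5: left subtree has 1 node {15}, right has 0 { }.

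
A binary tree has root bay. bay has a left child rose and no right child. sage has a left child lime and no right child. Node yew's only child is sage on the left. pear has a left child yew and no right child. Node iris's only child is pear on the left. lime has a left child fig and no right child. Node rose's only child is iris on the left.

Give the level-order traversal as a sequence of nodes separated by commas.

Level-order visits nodes level by level from the root, left to right within each level.
Level 0: bay
Level 1: rose
Level 2: iris
Level 3: pear
Level 4: yew
Level 5: sage
Level 6: lime
Level 7: fig

bay, rose, iris, pear, yew, sage, lime, fig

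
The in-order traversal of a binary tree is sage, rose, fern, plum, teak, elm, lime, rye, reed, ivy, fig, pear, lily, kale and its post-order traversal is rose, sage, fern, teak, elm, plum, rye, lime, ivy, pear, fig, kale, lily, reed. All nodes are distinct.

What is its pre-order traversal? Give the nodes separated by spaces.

The last element of post-order is the root; it splits in-order into left and right subtrees.
Root reed: left subtree has 8 nodes {sage, rose, fern, plum, teak, elm, lime, rye}, right has 5 {ivy, fig, pear, lily, kale}.
  Root lime: left subtree has 6 nodes {sage, rose, fern, plum, teak, elm}, right has 1 {rye}.
    Root plum: left subtree has 3 nodes {sage, rose, fern}, right has 2 {teak, elm}.
      Root fern: left subtree has 2 nodes {sage, rose}, right has 0 { }.
        Root sage: left subtree has 0 nodes { }, right has 1 {rose}.
      Root elm: left subtree has 1 node {teak}, right has 0 { }.
  Root lily: left subtree has 3 nodes {ivy, fig, pear}, right has 1 {kale}.
    Root fig: left subtree has 1 node {ivy}, right has 1 {pear}.

reed lime plum fern sage rose elm teak rye lily fig ivy pear kale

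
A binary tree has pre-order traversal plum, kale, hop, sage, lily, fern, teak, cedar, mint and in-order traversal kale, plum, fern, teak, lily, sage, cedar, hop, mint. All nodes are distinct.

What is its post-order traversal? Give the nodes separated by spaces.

The first element of pre-order is the root; it splits in-order into left and right subtrees.
Root plum: left subtree has 1 node {kale}, right has 7 {fern, teak, lily, sage, cedar, hop, mint}.
  Root hop: left subtree has 5 nodes {fern, teak, lily, sage, cedar}, right has 1 {mint}.
    Root sage: left subtree has 3 nodes {fern, teak, lily}, right has 1 {cedar}.
      Root lily: left subtree has 2 nodes {fern, teak}, right has 0 { }.
        Root fern: left subtree has 0 nodes { }, right has 1 {teak}.

kale teak fern lily cedar sage mint hop plum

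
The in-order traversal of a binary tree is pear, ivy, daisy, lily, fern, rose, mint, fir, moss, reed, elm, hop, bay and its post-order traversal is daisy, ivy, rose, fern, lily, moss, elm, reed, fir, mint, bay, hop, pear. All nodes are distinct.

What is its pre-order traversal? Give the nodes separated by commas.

The last element of post-order is the root; it splits in-order into left and right subtrees.
Root pear: left subtree has 0 nodes { }, right has 12 {ivy, daisy, lily, fern, rose, mint, fir, moss, reed, elm, hop, bay}.
  Root hop: left subtree has 10 nodes {ivy, daisy, lily, fern, rose, mint, fir, moss, reed, elm}, right has 1 {bay}.
    Root mint: left subtree has 5 nodes {ivy, daisy, lily, fern, rose}, right has 4 {fir, moss, reed, elm}.
      Root lily: left subtree has 2 nodes {ivy, daisy}, right has 2 {fern, rose}.
        Root ivy: left subtree has 0 nodes { }, right has 1 {daisy}.
        Root fern: left subtree has 0 nodes { }, right has 1 {rose}.
      Root fir: left subtree has 0 nodes { }, right has 3 {moss, reed, elm}.
        Root reed: left subtree has 1 node {moss}, right has 1 {elm}.

pear, hop, mint, lily, ivy, daisy, fern, rose, fir, reed, moss, elm, bay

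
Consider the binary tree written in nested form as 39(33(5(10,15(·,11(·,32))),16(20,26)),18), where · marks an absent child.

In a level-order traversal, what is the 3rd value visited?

Level-order visits nodes level by level from the root, left to right within each level.
Level 0: 39
Level 1: 33, 18
Level 2: 5, 16
Level 3: 10, 15, 20, 26
Level 4: 11
Level 5: 32
Full level-order sequence: 39, 33, 18, 5, 16, 10, 15, 20, 26, 11, 32.

18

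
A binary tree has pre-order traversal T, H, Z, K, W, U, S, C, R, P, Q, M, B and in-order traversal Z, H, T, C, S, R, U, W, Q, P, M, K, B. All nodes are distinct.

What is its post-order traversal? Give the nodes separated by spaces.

Z H C R S U Q M P W B K T

The first element of pre-order is the root; it splits in-order into left and right subtrees.
Root T: left subtree has 2 nodes {Z, H}, right has 10 {C, S, R, U, W, Q, P, M, K, B}.
  Root H: left subtree has 1 node {Z}, right has 0 { }.
  Root K: left subtree has 8 nodes {C, S, R, U, W, Q, P, M}, right has 1 {B}.
    Root W: left subtree has 4 nodes {C, S, R, U}, right has 3 {Q, P, M}.
      Root U: left subtree has 3 nodes {C, S, R}, right has 0 { }.
        Root S: left subtree has 1 node {C}, right has 1 {R}.
      Root P: left subtree has 1 node {Q}, right has 1 {M}.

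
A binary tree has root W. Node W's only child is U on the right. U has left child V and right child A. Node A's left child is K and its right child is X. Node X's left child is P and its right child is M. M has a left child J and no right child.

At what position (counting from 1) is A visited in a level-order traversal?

Level-order visits nodes level by level from the root, left to right within each level.
Level 0: W
Level 1: U
Level 2: V, A
Level 3: K, X
Level 4: P, M
Level 5: J
Full level-order sequence: W, U, V, A, K, X, P, M, J.

4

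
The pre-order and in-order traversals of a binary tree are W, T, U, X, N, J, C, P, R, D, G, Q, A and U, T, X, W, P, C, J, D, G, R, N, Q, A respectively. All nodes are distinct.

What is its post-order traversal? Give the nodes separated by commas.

The first element of pre-order is the root; it splits in-order into left and right subtrees.
Root W: left subtree has 3 nodes {U, T, X}, right has 9 {P, C, J, D, G, R, N, Q, A}.
  Root T: left subtree has 1 node {U}, right has 1 {X}.
  Root N: left subtree has 6 nodes {P, C, J, D, G, R}, right has 2 {Q, A}.
    Root J: left subtree has 2 nodes {P, C}, right has 3 {D, G, R}.
      Root C: left subtree has 1 node {P}, right has 0 { }.
      Root R: left subtree has 2 nodes {D, G}, right has 0 { }.
        Root D: left subtree has 0 nodes { }, right has 1 {G}.
    Root Q: left subtree has 0 nodes { }, right has 1 {A}.

U, X, T, P, C, G, D, R, J, A, Q, N, W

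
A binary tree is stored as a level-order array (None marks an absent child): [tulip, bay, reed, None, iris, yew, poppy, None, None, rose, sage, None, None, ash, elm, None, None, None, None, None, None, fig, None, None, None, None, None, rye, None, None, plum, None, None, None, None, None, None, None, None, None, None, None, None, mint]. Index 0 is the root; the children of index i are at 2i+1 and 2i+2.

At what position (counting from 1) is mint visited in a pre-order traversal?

7

Pre-order visits the node, then its left subtree, then its right subtree.
Visit tulip.
At tulip: go left to bay.
  Visit bay.
  At bay: no left child.
  At bay: go right to iris.
    Visit iris.
    At iris: go left to rose.
      rose is a leaf — visit rose.
    At iris: go right to sage.
      Visit sage.
      At sage: go left to fig.
        Visit fig.
        At fig: go left to mint.
          mint is a leaf — visit mint.
        At fig: no right child.
      At sage: no right child.
At tulip: go right to reed.
  Visit reed.
  At reed: go left to yew.
    yew is a leaf — visit yew.
  At reed: go right to poppy.
    Visit poppy.
    At poppy: go left to ash.
      Visit ash.
      At ash: go left to rye.
        rye is a leaf — visit rye.
      At ash: no right child.
    At poppy: go right to elm.
      Visit elm.
      At elm: no left child.
      At elm: go right to plum.
        plum is a leaf — visit plum.
Full pre-order sequence: tulip, bay, iris, rose, sage, fig, mint, reed, yew, poppy, ash, rye, elm, plum.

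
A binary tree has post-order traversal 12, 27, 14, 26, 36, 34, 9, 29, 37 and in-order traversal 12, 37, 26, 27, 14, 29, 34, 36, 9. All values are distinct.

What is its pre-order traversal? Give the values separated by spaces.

The last element of post-order is the root; it splits in-order into left and right subtrees.
Root 37: left subtree has 1 node {12}, right has 7 {26, 27, 14, 29, 34, 36, 9}.
  Root 29: left subtree has 3 nodes {26, 27, 14}, right has 3 {34, 36, 9}.
    Root 26: left subtree has 0 nodes { }, right has 2 {27, 14}.
      Root 14: left subtree has 1 node {27}, right has 0 { }.
    Root 9: left subtree has 2 nodes {34, 36}, right has 0 { }.
      Root 34: left subtree has 0 nodes { }, right has 1 {36}.

37 12 29 26 14 27 9 34 36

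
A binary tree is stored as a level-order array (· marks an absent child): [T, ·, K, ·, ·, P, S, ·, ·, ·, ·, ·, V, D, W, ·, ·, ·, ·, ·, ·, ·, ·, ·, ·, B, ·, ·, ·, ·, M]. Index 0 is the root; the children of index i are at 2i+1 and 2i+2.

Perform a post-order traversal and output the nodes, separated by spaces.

B V P D M W S K T

Post-order visits the left subtree, then the right subtree, then the node.
At T: no left child.
At T: go right to K.
  At K: go left to P.
    At P: no left child.
    At P: go right to V.
      At V: go left to B.
        B is a leaf — visit B.
      At V: no right child.
      Visit V.
    Visit P.
  At K: go right to S.
    At S: go left to D.
      D is a leaf — visit D.
    At S: go right to W.
      At W: no left child.
      At W: go right to M.
        M is a leaf — visit M.
      Visit W.
    Visit S.
  Visit K.
Visit T.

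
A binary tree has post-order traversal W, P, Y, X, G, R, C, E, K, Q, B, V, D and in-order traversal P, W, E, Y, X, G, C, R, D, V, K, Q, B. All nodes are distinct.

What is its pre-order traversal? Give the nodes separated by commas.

The last element of post-order is the root; it splits in-order into left and right subtrees.
Root D: left subtree has 8 nodes {P, W, E, Y, X, G, C, R}, right has 4 {V, K, Q, B}.
  Root E: left subtree has 2 nodes {P, W}, right has 5 {Y, X, G, C, R}.
    Root P: left subtree has 0 nodes { }, right has 1 {W}.
    Root C: left subtree has 3 nodes {Y, X, G}, right has 1 {R}.
      Root G: left subtree has 2 nodes {Y, X}, right has 0 { }.
        Root X: left subtree has 1 node {Y}, right has 0 { }.
  Root V: left subtree has 0 nodes { }, right has 3 {K, Q, B}.
    Root B: left subtree has 2 nodes {K, Q}, right has 0 { }.
      Root Q: left subtree has 1 node {K}, right has 0 { }.

D, E, P, W, C, G, X, Y, R, V, B, Q, K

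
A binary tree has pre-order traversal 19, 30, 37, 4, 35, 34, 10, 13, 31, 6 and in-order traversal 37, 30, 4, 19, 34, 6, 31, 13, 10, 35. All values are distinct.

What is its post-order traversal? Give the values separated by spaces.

37 4 30 6 31 13 10 34 35 19

The first element of pre-order is the root; it splits in-order into left and right subtrees.
Root 19: left subtree has 3 nodes {37, 30, 4}, right has 6 {34, 6, 31, 13, 10, 35}.
  Root 30: left subtree has 1 node {37}, right has 1 {4}.
  Root 35: left subtree has 5 nodes {34, 6, 31, 13, 10}, right has 0 { }.
    Root 34: left subtree has 0 nodes { }, right has 4 {6, 31, 13, 10}.
      Root 10: left subtree has 3 nodes {6, 31, 13}, right has 0 { }.
        Root 13: left subtree has 2 nodes {6, 31}, right has 0 { }.
          Root 31: left subtree has 1 node {6}, right has 0 { }.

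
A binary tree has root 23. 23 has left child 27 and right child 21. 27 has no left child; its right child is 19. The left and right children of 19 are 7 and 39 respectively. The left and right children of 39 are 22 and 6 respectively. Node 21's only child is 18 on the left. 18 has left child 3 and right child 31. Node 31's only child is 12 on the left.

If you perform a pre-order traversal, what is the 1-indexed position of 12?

Pre-order visits the node, then its left subtree, then its right subtree.
Visit 23.
At 23: go left to 27.
  Visit 27.
  At 27: no left child.
  At 27: go right to 19.
    Visit 19.
    At 19: go left to 7.
      7 is a leaf — visit 7.
    At 19: go right to 39.
      Visit 39.
      At 39: go left to 22.
        22 is a leaf — visit 22.
      At 39: go right to 6.
        6 is a leaf — visit 6.
At 23: go right to 21.
  Visit 21.
  At 21: go left to 18.
    Visit 18.
    At 18: go left to 3.
      3 is a leaf — visit 3.
    At 18: go right to 31.
      Visit 31.
      At 31: go left to 12.
        12 is a leaf — visit 12.
      At 31: no right child.
  At 21: no right child.
Full pre-order sequence: 23, 27, 19, 7, 39, 22, 6, 21, 18, 3, 31, 12.

12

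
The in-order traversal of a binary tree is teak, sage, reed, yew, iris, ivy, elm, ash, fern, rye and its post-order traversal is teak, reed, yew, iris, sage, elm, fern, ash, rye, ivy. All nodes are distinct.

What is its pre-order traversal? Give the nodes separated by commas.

ivy, sage, teak, iris, yew, reed, rye, ash, elm, fern

The last element of post-order is the root; it splits in-order into left and right subtrees.
Root ivy: left subtree has 5 nodes {teak, sage, reed, yew, iris}, right has 4 {elm, ash, fern, rye}.
  Root sage: left subtree has 1 node {teak}, right has 3 {reed, yew, iris}.
    Root iris: left subtree has 2 nodes {reed, yew}, right has 0 { }.
      Root yew: left subtree has 1 node {reed}, right has 0 { }.
  Root rye: left subtree has 3 nodes {elm, ash, fern}, right has 0 { }.
    Root ash: left subtree has 1 node {elm}, right has 1 {fern}.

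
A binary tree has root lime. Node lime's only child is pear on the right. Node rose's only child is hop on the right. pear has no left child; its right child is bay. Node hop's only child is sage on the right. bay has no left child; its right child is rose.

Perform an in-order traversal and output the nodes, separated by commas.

lime, pear, bay, rose, hop, sage

In-order visits the left subtree, then the node, then the right subtree.
At lime: no left child.
Visit lime.
At lime: go right to pear.
  At pear: no left child.
  Visit pear.
  At pear: go right to bay.
    At bay: no left child.
    Visit bay.
    At bay: go right to rose.
      At rose: no left child.
      Visit rose.
      At rose: go right to hop.
        At hop: no left child.
        Visit hop.
        At hop: go right to sage.
          sage is a leaf — visit sage.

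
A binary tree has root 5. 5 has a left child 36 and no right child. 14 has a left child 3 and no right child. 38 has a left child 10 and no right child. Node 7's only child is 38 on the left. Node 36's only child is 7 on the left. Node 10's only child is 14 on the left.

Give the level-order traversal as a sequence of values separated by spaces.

Level-order visits nodes level by level from the root, left to right within each level.
Level 0: 5
Level 1: 36
Level 2: 7
Level 3: 38
Level 4: 10
Level 5: 14
Level 6: 3

5 36 7 38 10 14 3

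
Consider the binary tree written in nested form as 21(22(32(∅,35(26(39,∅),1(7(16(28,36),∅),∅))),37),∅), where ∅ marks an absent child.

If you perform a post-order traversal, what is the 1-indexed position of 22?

Post-order visits the left subtree, then the right subtree, then the node.
At 21: go left to 22.
  At 22: go left to 32.
    At 32: no left child.
    At 32: go right to 35.
      At 35: go left to 26.
        At 26: go left to 39.
          39 is a leaf — visit 39.
        At 26: no right child.
        Visit 26.
      At 35: go right to 1.
        At 1: go left to 7.
          At 7: go left to 16.
            At 16: go left to 28.
              28 is a leaf — visit 28.
            At 16: go right to 36.
              36 is a leaf — visit 36.
            Visit 16.
          At 7: no right child.
          Visit 7.
        At 1: no right child.
        Visit 1.
      Visit 35.
    Visit 32.
  At 22: go right to 37.
    37 is a leaf — visit 37.
  Visit 22.
At 21: no right child.
Visit 21.
Full post-order sequence: 39, 26, 28, 36, 16, 7, 1, 35, 32, 37, 22, 21.

11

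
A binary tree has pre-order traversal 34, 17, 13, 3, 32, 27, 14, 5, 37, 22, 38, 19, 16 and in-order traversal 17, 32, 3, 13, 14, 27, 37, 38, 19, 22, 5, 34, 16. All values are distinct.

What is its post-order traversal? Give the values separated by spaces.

The first element of pre-order is the root; it splits in-order into left and right subtrees.
Root 34: left subtree has 11 nodes {17, 32, 3, 13, 14, 27, 37, 38, 19, 22, 5}, right has 1 {16}.
  Root 17: left subtree has 0 nodes { }, right has 10 {32, 3, 13, 14, 27, 37, 38, 19, 22, 5}.
    Root 13: left subtree has 2 nodes {32, 3}, right has 7 {14, 27, 37, 38, 19, 22, 5}.
      Root 3: left subtree has 1 node {32}, right has 0 { }.
      Root 27: left subtree has 1 node {14}, right has 5 {37, 38, 19, 22, 5}.
        Root 5: left subtree has 4 nodes {37, 38, 19, 22}, right has 0 { }.
          Root 37: left subtree has 0 nodes { }, right has 3 {38, 19, 22}.
            Root 22: left subtree has 2 nodes {38, 19}, right has 0 { }.
              Root 38: left subtree has 0 nodes { }, right has 1 {19}.

32 3 14 19 38 22 37 5 27 13 17 16 34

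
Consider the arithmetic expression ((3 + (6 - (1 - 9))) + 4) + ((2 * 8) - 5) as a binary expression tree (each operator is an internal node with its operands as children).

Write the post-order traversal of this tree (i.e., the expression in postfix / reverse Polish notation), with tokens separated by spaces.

3 6 1 9 - - + 4 + 2 8 * 5 - +

Post-order on an expression tree gives postfix notation: for each operator, emit left operand, right operand, then the operator.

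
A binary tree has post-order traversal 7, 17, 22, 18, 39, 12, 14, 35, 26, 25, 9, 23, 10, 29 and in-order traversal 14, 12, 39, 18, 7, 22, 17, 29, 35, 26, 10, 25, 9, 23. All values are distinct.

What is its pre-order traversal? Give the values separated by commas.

The last element of post-order is the root; it splits in-order into left and right subtrees.
Root 29: left subtree has 7 nodes {14, 12, 39, 18, 7, 22, 17}, right has 6 {35, 26, 10, 25, 9, 23}.
  Root 14: left subtree has 0 nodes { }, right has 6 {12, 39, 18, 7, 22, 17}.
    Root 12: left subtree has 0 nodes { }, right has 5 {39, 18, 7, 22, 17}.
      Root 39: left subtree has 0 nodes { }, right has 4 {18, 7, 22, 17}.
        Root 18: left subtree has 0 nodes { }, right has 3 {7, 22, 17}.
          Root 22: left subtree has 1 node {7}, right has 1 {17}.
  Root 10: left subtree has 2 nodes {35, 26}, right has 3 {25, 9, 23}.
    Root 26: left subtree has 1 node {35}, right has 0 { }.
    Root 23: left subtree has 2 nodes {25, 9}, right has 0 { }.
      Root 9: left subtree has 1 node {25}, right has 0 { }.

29, 14, 12, 39, 18, 22, 7, 17, 10, 26, 35, 23, 9, 25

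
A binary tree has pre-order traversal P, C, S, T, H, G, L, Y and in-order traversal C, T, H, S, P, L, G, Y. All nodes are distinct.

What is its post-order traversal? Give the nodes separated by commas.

The first element of pre-order is the root; it splits in-order into left and right subtrees.
Root P: left subtree has 4 nodes {C, T, H, S}, right has 3 {L, G, Y}.
  Root C: left subtree has 0 nodes { }, right has 3 {T, H, S}.
    Root S: left subtree has 2 nodes {T, H}, right has 0 { }.
      Root T: left subtree has 0 nodes { }, right has 1 {H}.
  Root G: left subtree has 1 node {L}, right has 1 {Y}.

H, T, S, C, L, Y, G, P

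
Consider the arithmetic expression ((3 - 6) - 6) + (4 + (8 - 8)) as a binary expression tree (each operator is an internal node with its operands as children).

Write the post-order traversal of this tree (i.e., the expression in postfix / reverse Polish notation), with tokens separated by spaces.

3 6 - 6 - 4 8 8 - + +

Post-order on an expression tree gives postfix notation: for each operator, emit left operand, right operand, then the operator.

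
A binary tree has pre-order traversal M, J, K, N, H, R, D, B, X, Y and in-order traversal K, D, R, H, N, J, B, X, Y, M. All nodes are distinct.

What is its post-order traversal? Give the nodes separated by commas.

The first element of pre-order is the root; it splits in-order into left and right subtrees.
Root M: left subtree has 9 nodes {K, D, R, H, N, J, B, X, Y}, right has 0 { }.
  Root J: left subtree has 5 nodes {K, D, R, H, N}, right has 3 {B, X, Y}.
    Root K: left subtree has 0 nodes { }, right has 4 {D, R, H, N}.
      Root N: left subtree has 3 nodes {D, R, H}, right has 0 { }.
        Root H: left subtree has 2 nodes {D, R}, right has 0 { }.
          Root R: left subtree has 1 node {D}, right has 0 { }.
    Root B: left subtree has 0 nodes { }, right has 2 {X, Y}.
      Root X: left subtree has 0 nodes { }, right has 1 {Y}.

D, R, H, N, K, Y, X, B, J, M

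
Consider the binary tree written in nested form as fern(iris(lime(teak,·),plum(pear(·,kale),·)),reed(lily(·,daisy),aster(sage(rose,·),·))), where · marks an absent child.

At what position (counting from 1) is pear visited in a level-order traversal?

9

Level-order visits nodes level by level from the root, left to right within each level.
Level 0: fern
Level 1: iris, reed
Level 2: lime, plum, lily, aster
Level 3: teak, pear, daisy, sage
Level 4: kale, rose
Full level-order sequence: fern, iris, reed, lime, plum, lily, aster, teak, pear, daisy, sage, kale, rose.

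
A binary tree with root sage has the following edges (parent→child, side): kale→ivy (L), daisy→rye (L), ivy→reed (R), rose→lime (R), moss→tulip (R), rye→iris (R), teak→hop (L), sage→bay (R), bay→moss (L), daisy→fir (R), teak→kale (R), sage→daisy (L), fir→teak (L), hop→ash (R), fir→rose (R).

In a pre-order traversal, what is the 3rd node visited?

rye

Pre-order visits the node, then its left subtree, then its right subtree.
Visit sage.
At sage: go left to daisy.
  Visit daisy.
  At daisy: go left to rye.
    Visit rye.
    At rye: no left child.
    At rye: go right to iris.
      iris is a leaf — visit iris.
  At daisy: go right to fir.
    Visit fir.
    At fir: go left to teak.
      Visit teak.
      At teak: go left to hop.
        Visit hop.
        At hop: no left child.
        At hop: go right to ash.
          ash is a leaf — visit ash.
      At teak: go right to kale.
        Visit kale.
        At kale: go left to ivy.
          Visit ivy.
          At ivy: no left child.
          At ivy: go right to reed.
            reed is a leaf — visit reed.
        At kale: no right child.
    At fir: go right to rose.
      Visit rose.
      At rose: no left child.
      At rose: go right to lime.
        lime is a leaf — visit lime.
At sage: go right to bay.
  Visit bay.
  At bay: go left to moss.
    Visit moss.
    At moss: no left child.
    At moss: go right to tulip.
      tulip is a leaf — visit tulip.
  At bay: no right child.
Full pre-order sequence: sage, daisy, rye, iris, fir, teak, hop, ash, kale, ivy, reed, rose, lime, bay, moss, tulip.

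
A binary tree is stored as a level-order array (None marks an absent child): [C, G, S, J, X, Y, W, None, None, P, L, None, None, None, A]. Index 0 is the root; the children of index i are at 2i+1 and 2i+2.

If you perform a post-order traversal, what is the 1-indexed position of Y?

6

Post-order visits the left subtree, then the right subtree, then the node.
At C: go left to G.
  At G: go left to J.
    J is a leaf — visit J.
  At G: go right to X.
    At X: go left to P.
      P is a leaf — visit P.
    At X: go right to L.
      L is a leaf — visit L.
    Visit X.
  Visit G.
At C: go right to S.
  At S: go left to Y.
    Y is a leaf — visit Y.
  At S: go right to W.
    At W: no left child.
    At W: go right to A.
      A is a leaf — visit A.
    Visit W.
  Visit S.
Visit C.
Full post-order sequence: J, P, L, X, G, Y, A, W, S, C.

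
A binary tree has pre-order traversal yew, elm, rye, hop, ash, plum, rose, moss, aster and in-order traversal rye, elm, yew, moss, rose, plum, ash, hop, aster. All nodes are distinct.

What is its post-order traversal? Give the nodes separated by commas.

rye, elm, moss, rose, plum, ash, aster, hop, yew

The first element of pre-order is the root; it splits in-order into left and right subtrees.
Root yew: left subtree has 2 nodes {rye, elm}, right has 6 {moss, rose, plum, ash, hop, aster}.
  Root elm: left subtree has 1 node {rye}, right has 0 { }.
  Root hop: left subtree has 4 nodes {moss, rose, plum, ash}, right has 1 {aster}.
    Root ash: left subtree has 3 nodes {moss, rose, plum}, right has 0 { }.
      Root plum: left subtree has 2 nodes {moss, rose}, right has 0 { }.
        Root rose: left subtree has 1 node {moss}, right has 0 { }.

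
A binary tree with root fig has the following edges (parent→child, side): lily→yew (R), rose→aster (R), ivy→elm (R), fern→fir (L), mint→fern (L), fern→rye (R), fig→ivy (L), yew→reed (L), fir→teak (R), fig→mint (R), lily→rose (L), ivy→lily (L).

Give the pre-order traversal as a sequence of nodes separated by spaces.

Pre-order visits the node, then its left subtree, then its right subtree.
Visit fig.
At fig: go left to ivy.
  Visit ivy.
  At ivy: go left to lily.
    Visit lily.
    At lily: go left to rose.
      Visit rose.
      At rose: no left child.
      At rose: go right to aster.
        aster is a leaf — visit aster.
    At lily: go right to yew.
      Visit yew.
      At yew: go left to reed.
        reed is a leaf — visit reed.
      At yew: no right child.
  At ivy: go right to elm.
    elm is a leaf — visit elm.
At fig: go right to mint.
  Visit mint.
  At mint: go left to fern.
    Visit fern.
    At fern: go left to fir.
      Visit fir.
      At fir: no left child.
      At fir: go right to teak.
        teak is a leaf — visit teak.
    At fern: go right to rye.
      rye is a leaf — visit rye.
  At mint: no right child.

fig ivy lily rose aster yew reed elm mint fern fir teak rye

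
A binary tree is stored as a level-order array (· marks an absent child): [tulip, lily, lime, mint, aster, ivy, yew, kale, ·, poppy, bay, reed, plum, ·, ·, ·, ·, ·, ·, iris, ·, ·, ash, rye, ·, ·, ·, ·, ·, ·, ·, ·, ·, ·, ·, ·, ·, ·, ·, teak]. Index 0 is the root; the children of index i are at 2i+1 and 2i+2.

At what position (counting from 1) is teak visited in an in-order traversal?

In-order visits the left subtree, then the node, then the right subtree.
At tulip: go left to lily.
  At lily: go left to mint.
    At mint: go left to kale.
      kale is a leaf — visit kale.
    Visit mint.
    At mint: no right child.
  Visit lily.
  At lily: go right to aster.
    At aster: go left to poppy.
      At poppy: go left to iris.
        At iris: go left to teak.
          teak is a leaf — visit teak.
        Visit iris.
        At iris: no right child.
      Visit poppy.
      At poppy: no right child.
    Visit aster.
    At aster: go right to bay.
      At bay: no left child.
      Visit bay.
      At bay: go right to ash.
        ash is a leaf — visit ash.
Visit tulip.
At tulip: go right to lime.
  At lime: go left to ivy.
    At ivy: go left to reed.
      At reed: go left to rye.
        rye is a leaf — visit rye.
      Visit reed.
      At reed: no right child.
    Visit ivy.
    At ivy: go right to plum.
      plum is a leaf — visit plum.
  Visit lime.
  At lime: go right to yew.
    yew is a leaf — visit yew.
Full in-order sequence: kale, mint, lily, teak, iris, poppy, aster, bay, ash, tulip, rye, reed, ivy, plum, lime, yew.

4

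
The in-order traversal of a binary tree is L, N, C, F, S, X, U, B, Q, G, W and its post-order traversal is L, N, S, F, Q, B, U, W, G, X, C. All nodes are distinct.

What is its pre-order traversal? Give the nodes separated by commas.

C, N, L, X, F, S, G, U, B, Q, W

The last element of post-order is the root; it splits in-order into left and right subtrees.
Root C: left subtree has 2 nodes {L, N}, right has 8 {F, S, X, U, B, Q, G, W}.
  Root N: left subtree has 1 node {L}, right has 0 { }.
  Root X: left subtree has 2 nodes {F, S}, right has 5 {U, B, Q, G, W}.
    Root F: left subtree has 0 nodes { }, right has 1 {S}.
    Root G: left subtree has 3 nodes {U, B, Q}, right has 1 {W}.
      Root U: left subtree has 0 nodes { }, right has 2 {B, Q}.
        Root B: left subtree has 0 nodes { }, right has 1 {Q}.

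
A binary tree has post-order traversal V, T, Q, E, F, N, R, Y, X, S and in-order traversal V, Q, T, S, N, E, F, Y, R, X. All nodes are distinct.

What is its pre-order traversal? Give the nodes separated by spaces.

S Q V T X Y N F E R

The last element of post-order is the root; it splits in-order into left and right subtrees.
Root S: left subtree has 3 nodes {V, Q, T}, right has 6 {N, E, F, Y, R, X}.
  Root Q: left subtree has 1 node {V}, right has 1 {T}.
  Root X: left subtree has 5 nodes {N, E, F, Y, R}, right has 0 { }.
    Root Y: left subtree has 3 nodes {N, E, F}, right has 1 {R}.
      Root N: left subtree has 0 nodes { }, right has 2 {E, F}.
        Root F: left subtree has 1 node {E}, right has 0 { }.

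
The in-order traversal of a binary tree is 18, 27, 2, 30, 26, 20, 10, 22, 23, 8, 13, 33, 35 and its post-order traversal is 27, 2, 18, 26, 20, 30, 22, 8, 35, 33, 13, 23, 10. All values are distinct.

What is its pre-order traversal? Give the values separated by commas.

10, 30, 18, 2, 27, 20, 26, 23, 22, 13, 8, 33, 35

The last element of post-order is the root; it splits in-order into left and right subtrees.
Root 10: left subtree has 6 nodes {18, 27, 2, 30, 26, 20}, right has 6 {22, 23, 8, 13, 33, 35}.
  Root 30: left subtree has 3 nodes {18, 27, 2}, right has 2 {26, 20}.
    Root 18: left subtree has 0 nodes { }, right has 2 {27, 2}.
      Root 2: left subtree has 1 node {27}, right has 0 { }.
    Root 20: left subtree has 1 node {26}, right has 0 { }.
  Root 23: left subtree has 1 node {22}, right has 4 {8, 13, 33, 35}.
    Root 13: left subtree has 1 node {8}, right has 2 {33, 35}.
      Root 33: left subtree has 0 nodes { }, right has 1 {35}.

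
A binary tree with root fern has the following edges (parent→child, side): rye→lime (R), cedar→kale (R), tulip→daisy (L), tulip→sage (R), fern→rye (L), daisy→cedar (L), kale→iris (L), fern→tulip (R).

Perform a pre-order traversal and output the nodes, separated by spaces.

fern rye lime tulip daisy cedar kale iris sage

Pre-order visits the node, then its left subtree, then its right subtree.
Visit fern.
At fern: go left to rye.
  Visit rye.
  At rye: no left child.
  At rye: go right to lime.
    lime is a leaf — visit lime.
At fern: go right to tulip.
  Visit tulip.
  At tulip: go left to daisy.
    Visit daisy.
    At daisy: go left to cedar.
      Visit cedar.
      At cedar: no left child.
      At cedar: go right to kale.
        Visit kale.
        At kale: go left to iris.
          iris is a leaf — visit iris.
        At kale: no right child.
    At daisy: no right child.
  At tulip: go right to sage.
    sage is a leaf — visit sage.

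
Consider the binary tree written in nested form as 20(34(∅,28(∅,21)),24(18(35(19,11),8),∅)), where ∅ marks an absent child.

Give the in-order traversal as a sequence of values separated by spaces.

34 28 21 20 19 35 11 18 8 24

In-order visits the left subtree, then the node, then the right subtree.
At 20: go left to 34.
  At 34: no left child.
  Visit 34.
  At 34: go right to 28.
    At 28: no left child.
    Visit 28.
    At 28: go right to 21.
      21 is a leaf — visit 21.
Visit 20.
At 20: go right to 24.
  At 24: go left to 18.
    At 18: go left to 35.
      At 35: go left to 19.
        19 is a leaf — visit 19.
      Visit 35.
      At 35: go right to 11.
        11 is a leaf — visit 11.
    Visit 18.
    At 18: go right to 8.
      8 is a leaf — visit 8.
  Visit 24.
  At 24: no right child.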